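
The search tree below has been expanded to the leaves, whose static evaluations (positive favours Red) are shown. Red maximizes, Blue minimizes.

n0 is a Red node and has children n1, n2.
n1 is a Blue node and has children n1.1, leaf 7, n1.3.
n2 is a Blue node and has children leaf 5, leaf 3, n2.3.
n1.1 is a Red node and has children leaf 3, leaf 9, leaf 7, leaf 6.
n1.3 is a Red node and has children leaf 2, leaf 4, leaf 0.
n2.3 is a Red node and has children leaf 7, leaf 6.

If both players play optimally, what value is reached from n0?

n1.1 (Red): max(3, 9, 7, 6) = 9
n1.3 (Red): max(2, 4, 0) = 4
n1 (Blue): min(9, 7, 4) = 4
n2.3 (Red): max(7, 6) = 7
n2 (Blue): min(5, 3, 7) = 3
n0 (Red): max(4, 3) = 4

4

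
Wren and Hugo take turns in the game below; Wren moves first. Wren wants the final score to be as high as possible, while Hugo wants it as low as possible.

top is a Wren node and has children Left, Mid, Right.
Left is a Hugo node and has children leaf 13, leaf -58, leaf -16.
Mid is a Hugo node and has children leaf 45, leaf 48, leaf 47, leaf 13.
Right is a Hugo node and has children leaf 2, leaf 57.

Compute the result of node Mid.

13

Mid (Hugo): min(45, 48, 47, 13) = 13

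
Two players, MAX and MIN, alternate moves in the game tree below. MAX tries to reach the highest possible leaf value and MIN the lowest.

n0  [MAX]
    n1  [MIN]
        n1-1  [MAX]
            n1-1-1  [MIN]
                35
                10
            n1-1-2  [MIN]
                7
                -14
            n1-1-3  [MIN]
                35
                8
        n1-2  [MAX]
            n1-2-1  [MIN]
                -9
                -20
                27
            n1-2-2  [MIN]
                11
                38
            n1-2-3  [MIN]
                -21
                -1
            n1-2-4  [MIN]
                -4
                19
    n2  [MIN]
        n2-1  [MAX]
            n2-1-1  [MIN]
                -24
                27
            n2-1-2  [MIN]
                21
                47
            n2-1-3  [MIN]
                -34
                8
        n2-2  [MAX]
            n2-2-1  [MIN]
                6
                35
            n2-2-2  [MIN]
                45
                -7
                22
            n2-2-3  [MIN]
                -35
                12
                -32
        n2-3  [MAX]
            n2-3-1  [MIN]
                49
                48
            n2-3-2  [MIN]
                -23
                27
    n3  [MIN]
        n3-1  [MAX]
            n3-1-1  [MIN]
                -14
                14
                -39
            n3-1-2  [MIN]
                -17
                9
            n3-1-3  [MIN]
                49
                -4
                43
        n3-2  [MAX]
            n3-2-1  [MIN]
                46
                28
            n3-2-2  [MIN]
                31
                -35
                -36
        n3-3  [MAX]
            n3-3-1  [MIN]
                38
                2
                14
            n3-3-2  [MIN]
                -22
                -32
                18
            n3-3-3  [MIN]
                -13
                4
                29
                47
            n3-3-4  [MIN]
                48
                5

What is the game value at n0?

n1-1-1 (MIN): min(35, 10) = 10
n1-1-2 (MIN): min(7, -14) = -14
n1-1-3 (MIN): min(35, 8) = 8
n1-1 (MAX): max(10, -14, 8) = 10
n1-2-1 (MIN): min(-9, -20, 27) = -20
n1-2-2 (MIN): min(11, 38) = 11
n1-2-3 (MIN): min(-21, -1) = -21
n1-2-4 (MIN): min(-4, 19) = -4
n1-2 (MAX): max(-20, 11, -21, -4) = 11
n1 (MIN): min(10, 11) = 10
n2-1-1 (MIN): min(-24, 27) = -24
n2-1-2 (MIN): min(21, 47) = 21
n2-1-3 (MIN): min(-34, 8) = -34
n2-1 (MAX): max(-24, 21, -34) = 21
n2-2-1 (MIN): min(6, 35) = 6
n2-2-2 (MIN): min(45, -7, 22) = -7
n2-2-3 (MIN): min(-35, 12, -32) = -35
n2-2 (MAX): max(6, -7, -35) = 6
n2-3-1 (MIN): min(49, 48) = 48
n2-3-2 (MIN): min(-23, 27) = -23
n2-3 (MAX): max(48, -23) = 48
n2 (MIN): min(21, 6, 48) = 6
n3-1-1 (MIN): min(-14, 14, -39) = -39
n3-1-2 (MIN): min(-17, 9) = -17
n3-1-3 (MIN): min(49, -4, 43) = -4
n3-1 (MAX): max(-39, -17, -4) = -4
n3-2-1 (MIN): min(46, 28) = 28
n3-2-2 (MIN): min(31, -35, -36) = -36
n3-2 (MAX): max(28, -36) = 28
n3-3-1 (MIN): min(38, 2, 14) = 2
n3-3-2 (MIN): min(-22, -32, 18) = -32
n3-3-3 (MIN): min(-13, 4, 29, 47) = -13
n3-3-4 (MIN): min(48, 5) = 5
n3-3 (MAX): max(2, -32, -13, 5) = 5
n3 (MIN): min(-4, 28, 5) = -4
n0 (MAX): max(10, 6, -4) = 10

10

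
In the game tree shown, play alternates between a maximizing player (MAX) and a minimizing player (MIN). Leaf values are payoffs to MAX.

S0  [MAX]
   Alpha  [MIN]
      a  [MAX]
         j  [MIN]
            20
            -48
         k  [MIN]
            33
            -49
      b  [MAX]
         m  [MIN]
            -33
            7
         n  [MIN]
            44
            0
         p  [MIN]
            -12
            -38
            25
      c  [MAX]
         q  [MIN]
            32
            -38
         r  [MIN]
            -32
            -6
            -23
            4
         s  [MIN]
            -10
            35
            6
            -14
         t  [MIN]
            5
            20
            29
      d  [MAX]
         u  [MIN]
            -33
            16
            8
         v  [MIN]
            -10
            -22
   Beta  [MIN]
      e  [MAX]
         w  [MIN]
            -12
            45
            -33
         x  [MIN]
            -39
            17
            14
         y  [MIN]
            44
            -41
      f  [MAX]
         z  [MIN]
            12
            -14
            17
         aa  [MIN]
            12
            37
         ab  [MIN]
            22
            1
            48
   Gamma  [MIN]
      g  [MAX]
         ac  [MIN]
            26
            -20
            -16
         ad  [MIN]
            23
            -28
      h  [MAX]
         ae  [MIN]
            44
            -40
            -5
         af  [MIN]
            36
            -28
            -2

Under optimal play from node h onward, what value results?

ae (MIN): min(44, -40, -5) = -40
af (MIN): min(36, -28, -2) = -28
h (MAX): max(-40, -28) = -28

-28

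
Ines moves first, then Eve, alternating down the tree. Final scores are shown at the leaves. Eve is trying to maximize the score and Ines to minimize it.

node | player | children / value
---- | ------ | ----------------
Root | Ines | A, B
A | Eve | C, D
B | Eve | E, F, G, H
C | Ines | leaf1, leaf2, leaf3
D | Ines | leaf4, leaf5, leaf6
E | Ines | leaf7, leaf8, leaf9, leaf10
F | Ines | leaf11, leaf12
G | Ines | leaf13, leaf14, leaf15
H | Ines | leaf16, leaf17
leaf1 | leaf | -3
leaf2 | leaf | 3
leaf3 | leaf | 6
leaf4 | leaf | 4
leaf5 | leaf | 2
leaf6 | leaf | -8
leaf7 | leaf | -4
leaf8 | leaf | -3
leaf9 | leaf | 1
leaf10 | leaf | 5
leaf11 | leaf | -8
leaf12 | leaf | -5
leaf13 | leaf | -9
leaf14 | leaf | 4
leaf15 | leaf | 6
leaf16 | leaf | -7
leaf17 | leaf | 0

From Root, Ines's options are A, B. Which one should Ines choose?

B

C (Ines): min(-3, 3, 6) = -3
D (Ines): min(4, 2, -8) = -8
A (Eve): max(-3, -8) = -3
E (Ines): min(-4, -3, 1, 5) = -4
F (Ines): min(-8, -5) = -8
G (Ines): min(-9, 4, 6) = -9
H (Ines): min(-7, 0) = -7
B (Eve): max(-4, -8, -9, -7) = -4
Root (Ines): min(-3, -4) = -4
Ines at Root wants the lowest of {A=-3, B=-4}, so chooses B.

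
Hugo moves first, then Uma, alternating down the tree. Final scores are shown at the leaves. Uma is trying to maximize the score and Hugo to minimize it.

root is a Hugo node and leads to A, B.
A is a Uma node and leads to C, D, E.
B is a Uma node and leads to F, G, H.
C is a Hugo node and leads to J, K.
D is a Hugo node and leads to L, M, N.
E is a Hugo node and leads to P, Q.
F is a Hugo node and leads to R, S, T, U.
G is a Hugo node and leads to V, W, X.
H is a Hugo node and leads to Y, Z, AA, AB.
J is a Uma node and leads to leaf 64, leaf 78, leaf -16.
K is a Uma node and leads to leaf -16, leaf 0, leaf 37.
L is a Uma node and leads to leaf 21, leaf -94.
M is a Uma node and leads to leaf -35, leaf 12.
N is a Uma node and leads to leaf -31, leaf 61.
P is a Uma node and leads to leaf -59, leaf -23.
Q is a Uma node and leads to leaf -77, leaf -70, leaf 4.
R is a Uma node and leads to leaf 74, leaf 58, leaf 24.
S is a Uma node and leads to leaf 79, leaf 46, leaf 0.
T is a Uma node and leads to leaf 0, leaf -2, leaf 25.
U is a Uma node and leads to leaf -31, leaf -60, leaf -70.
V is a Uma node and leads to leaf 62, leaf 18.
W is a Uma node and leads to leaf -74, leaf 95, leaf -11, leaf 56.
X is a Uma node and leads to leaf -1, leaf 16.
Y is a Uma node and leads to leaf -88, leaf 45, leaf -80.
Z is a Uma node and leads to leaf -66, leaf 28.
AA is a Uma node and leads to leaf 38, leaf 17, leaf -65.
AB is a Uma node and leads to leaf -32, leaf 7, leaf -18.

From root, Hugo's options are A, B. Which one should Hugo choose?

J (Uma): max(64, 78, -16) = 78
K (Uma): max(-16, 0, 37) = 37
C (Hugo): min(78, 37) = 37
L (Uma): max(21, -94) = 21
M (Uma): max(-35, 12) = 12
N (Uma): max(-31, 61) = 61
D (Hugo): min(21, 12, 61) = 12
P (Uma): max(-59, -23) = -23
Q (Uma): max(-77, -70, 4) = 4
E (Hugo): min(-23, 4) = -23
A (Uma): max(37, 12, -23) = 37
R (Uma): max(74, 58, 24) = 74
S (Uma): max(79, 46, 0) = 79
T (Uma): max(0, -2, 25) = 25
U (Uma): max(-31, -60, -70) = -31
F (Hugo): min(74, 79, 25, -31) = -31
V (Uma): max(62, 18) = 62
W (Uma): max(-74, 95, -11, 56) = 95
X (Uma): max(-1, 16) = 16
G (Hugo): min(62, 95, 16) = 16
Y (Uma): max(-88, 45, -80) = 45
Z (Uma): max(-66, 28) = 28
AA (Uma): max(38, 17, -65) = 38
AB (Uma): max(-32, 7, -18) = 7
H (Hugo): min(45, 28, 38, 7) = 7
B (Uma): max(-31, 16, 7) = 16
root (Hugo): min(37, 16) = 16
Hugo at root wants the lowest of {A=37, B=16}, so chooses B.

B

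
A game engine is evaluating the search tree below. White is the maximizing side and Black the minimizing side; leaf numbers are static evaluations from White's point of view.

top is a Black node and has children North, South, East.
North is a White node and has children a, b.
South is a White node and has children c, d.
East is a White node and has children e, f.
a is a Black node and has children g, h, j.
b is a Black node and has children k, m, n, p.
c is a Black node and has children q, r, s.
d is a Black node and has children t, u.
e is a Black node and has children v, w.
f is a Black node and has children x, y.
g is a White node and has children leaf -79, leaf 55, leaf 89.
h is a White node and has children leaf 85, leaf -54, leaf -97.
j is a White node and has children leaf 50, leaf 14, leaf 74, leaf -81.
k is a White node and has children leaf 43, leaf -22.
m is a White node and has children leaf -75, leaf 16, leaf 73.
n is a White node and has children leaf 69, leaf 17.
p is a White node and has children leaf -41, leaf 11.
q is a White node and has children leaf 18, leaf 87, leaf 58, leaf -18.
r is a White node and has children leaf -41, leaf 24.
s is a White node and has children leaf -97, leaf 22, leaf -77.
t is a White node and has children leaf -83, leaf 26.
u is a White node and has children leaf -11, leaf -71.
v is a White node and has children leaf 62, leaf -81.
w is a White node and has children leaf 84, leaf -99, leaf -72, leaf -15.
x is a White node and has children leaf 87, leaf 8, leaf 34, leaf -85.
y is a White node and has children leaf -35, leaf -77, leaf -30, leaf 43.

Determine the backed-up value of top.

g (White): max(-79, 55, 89) = 89
h (White): max(85, -54, -97) = 85
j (White): max(50, 14, 74, -81) = 74
a (Black): min(89, 85, 74) = 74
k (White): max(43, -22) = 43
m (White): max(-75, 16, 73) = 73
n (White): max(69, 17) = 69
p (White): max(-41, 11) = 11
b (Black): min(43, 73, 69, 11) = 11
North (White): max(74, 11) = 74
q (White): max(18, 87, 58, -18) = 87
r (White): max(-41, 24) = 24
s (White): max(-97, 22, -77) = 22
c (Black): min(87, 24, 22) = 22
t (White): max(-83, 26) = 26
u (White): max(-11, -71) = -11
d (Black): min(26, -11) = -11
South (White): max(22, -11) = 22
v (White): max(62, -81) = 62
w (White): max(84, -99, -72, -15) = 84
e (Black): min(62, 84) = 62
x (White): max(87, 8, 34, -85) = 87
y (White): max(-35, -77, -30, 43) = 43
f (Black): min(87, 43) = 43
East (White): max(62, 43) = 62
top (Black): min(74, 22, 62) = 22

22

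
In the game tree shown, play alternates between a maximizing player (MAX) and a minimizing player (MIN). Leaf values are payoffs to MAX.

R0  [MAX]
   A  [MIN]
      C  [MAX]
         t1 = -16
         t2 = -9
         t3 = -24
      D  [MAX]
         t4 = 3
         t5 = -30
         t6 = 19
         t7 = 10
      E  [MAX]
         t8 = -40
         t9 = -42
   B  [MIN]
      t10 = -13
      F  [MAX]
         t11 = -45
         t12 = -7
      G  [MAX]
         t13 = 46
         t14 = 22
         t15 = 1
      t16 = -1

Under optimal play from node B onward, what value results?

F (MAX): max(-45, -7) = -7
G (MAX): max(46, 22, 1) = 46
B (MIN): min(-13, -7, 46, -1) = -13

-13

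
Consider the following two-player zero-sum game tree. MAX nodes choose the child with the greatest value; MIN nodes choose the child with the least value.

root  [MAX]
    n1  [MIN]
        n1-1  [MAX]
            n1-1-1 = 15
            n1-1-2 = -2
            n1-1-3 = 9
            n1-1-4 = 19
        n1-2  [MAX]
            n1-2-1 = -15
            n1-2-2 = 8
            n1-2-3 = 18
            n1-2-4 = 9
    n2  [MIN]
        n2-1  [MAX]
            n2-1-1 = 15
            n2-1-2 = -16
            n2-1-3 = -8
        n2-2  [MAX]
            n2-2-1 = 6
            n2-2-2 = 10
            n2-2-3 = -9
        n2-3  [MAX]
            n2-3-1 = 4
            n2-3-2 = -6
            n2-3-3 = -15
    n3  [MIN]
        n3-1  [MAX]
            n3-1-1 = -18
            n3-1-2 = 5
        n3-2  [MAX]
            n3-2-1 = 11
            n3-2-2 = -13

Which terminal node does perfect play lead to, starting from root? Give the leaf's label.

n1-1 (MAX): max(15, -2, 9, 19) = 19
n1-2 (MAX): max(-15, 8, 18, 9) = 18
n1 (MIN): min(19, 18) = 18
n2-1 (MAX): max(15, -16, -8) = 15
n2-2 (MAX): max(6, 10, -9) = 10
n2-3 (MAX): max(4, -6, -15) = 4
n2 (MIN): min(15, 10, 4) = 4
n3-1 (MAX): max(-18, 5) = 5
n3-2 (MAX): max(11, -13) = 11
n3 (MIN): min(5, 11) = 5
root (MAX): max(18, 4, 5) = 18
At root, MAX picks n1 (highest: 18).
At n1, MIN picks n1-2 (lowest: 18).
At n1-2, MAX picks n1-2-3 (highest: 18).
Terminal value 18.

n1-2-3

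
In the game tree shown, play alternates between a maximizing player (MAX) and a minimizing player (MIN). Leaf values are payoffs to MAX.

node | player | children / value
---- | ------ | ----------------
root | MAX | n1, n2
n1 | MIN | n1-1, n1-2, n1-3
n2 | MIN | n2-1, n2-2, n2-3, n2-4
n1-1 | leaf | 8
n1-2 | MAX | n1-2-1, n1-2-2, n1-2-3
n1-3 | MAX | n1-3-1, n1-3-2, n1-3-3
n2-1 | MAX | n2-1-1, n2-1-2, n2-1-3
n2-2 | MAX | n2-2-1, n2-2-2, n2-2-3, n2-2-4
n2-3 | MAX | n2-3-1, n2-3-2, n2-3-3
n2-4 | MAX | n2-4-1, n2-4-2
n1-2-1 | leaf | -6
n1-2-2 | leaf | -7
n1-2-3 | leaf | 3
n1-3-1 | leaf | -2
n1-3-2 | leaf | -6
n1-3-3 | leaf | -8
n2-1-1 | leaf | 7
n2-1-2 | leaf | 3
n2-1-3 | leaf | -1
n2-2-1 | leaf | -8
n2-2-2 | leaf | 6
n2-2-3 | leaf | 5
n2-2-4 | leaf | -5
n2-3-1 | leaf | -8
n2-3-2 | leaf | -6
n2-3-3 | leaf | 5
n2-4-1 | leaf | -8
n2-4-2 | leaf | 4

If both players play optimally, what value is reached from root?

4

n1-2 (MAX): max(-6, -7, 3) = 3
n1-3 (MAX): max(-2, -6, -8) = -2
n1 (MIN): min(8, 3, -2) = -2
n2-1 (MAX): max(7, 3, -1) = 7
n2-2 (MAX): max(-8, 6, 5, -5) = 6
n2-3 (MAX): max(-8, -6, 5) = 5
n2-4 (MAX): max(-8, 4) = 4
n2 (MIN): min(7, 6, 5, 4) = 4
root (MAX): max(-2, 4) = 4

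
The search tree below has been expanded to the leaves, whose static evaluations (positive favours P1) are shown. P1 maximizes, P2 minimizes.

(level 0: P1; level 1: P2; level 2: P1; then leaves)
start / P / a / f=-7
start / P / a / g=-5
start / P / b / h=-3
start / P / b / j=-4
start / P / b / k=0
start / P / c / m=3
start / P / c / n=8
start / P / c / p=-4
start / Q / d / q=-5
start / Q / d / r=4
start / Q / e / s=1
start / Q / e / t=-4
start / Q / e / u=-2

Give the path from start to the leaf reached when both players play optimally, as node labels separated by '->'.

a (P1): max(-7, -5) = -5
b (P1): max(-3, -4, 0) = 0
c (P1): max(3, 8, -4) = 8
P (P2): min(-5, 0, 8) = -5
d (P1): max(-5, 4) = 4
e (P1): max(1, -4, -2) = 1
Q (P2): min(4, 1) = 1
start (P1): max(-5, 1) = 1
At start, P1 picks Q (highest: 1).
At Q, P2 picks e (lowest: 1).
At e, P1 picks s (highest: 1).
Terminal value 1.

start -> Q -> e -> s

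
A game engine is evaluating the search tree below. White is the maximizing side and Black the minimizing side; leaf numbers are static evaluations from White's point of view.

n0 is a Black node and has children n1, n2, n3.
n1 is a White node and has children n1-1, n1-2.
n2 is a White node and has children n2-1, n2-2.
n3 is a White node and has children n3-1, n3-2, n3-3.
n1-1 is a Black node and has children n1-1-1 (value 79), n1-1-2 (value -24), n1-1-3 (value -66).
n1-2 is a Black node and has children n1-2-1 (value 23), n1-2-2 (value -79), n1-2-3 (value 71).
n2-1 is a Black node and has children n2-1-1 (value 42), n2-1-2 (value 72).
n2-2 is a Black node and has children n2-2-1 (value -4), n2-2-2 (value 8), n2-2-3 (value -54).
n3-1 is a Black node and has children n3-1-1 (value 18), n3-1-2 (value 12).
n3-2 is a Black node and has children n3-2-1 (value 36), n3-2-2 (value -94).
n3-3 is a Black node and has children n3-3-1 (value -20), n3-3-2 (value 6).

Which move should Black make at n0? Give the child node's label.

n1

n1-1 (Black): min(79, -24, -66) = -66
n1-2 (Black): min(23, -79, 71) = -79
n1 (White): max(-66, -79) = -66
n2-1 (Black): min(42, 72) = 42
n2-2 (Black): min(-4, 8, -54) = -54
n2 (White): max(42, -54) = 42
n3-1 (Black): min(18, 12) = 12
n3-2 (Black): min(36, -94) = -94
n3-3 (Black): min(-20, 6) = -20
n3 (White): max(12, -94, -20) = 12
n0 (Black): min(-66, 42, 12) = -66
Black at n0 wants the lowest of {n1=-66, n2=42, n3=12}, so chooses n1.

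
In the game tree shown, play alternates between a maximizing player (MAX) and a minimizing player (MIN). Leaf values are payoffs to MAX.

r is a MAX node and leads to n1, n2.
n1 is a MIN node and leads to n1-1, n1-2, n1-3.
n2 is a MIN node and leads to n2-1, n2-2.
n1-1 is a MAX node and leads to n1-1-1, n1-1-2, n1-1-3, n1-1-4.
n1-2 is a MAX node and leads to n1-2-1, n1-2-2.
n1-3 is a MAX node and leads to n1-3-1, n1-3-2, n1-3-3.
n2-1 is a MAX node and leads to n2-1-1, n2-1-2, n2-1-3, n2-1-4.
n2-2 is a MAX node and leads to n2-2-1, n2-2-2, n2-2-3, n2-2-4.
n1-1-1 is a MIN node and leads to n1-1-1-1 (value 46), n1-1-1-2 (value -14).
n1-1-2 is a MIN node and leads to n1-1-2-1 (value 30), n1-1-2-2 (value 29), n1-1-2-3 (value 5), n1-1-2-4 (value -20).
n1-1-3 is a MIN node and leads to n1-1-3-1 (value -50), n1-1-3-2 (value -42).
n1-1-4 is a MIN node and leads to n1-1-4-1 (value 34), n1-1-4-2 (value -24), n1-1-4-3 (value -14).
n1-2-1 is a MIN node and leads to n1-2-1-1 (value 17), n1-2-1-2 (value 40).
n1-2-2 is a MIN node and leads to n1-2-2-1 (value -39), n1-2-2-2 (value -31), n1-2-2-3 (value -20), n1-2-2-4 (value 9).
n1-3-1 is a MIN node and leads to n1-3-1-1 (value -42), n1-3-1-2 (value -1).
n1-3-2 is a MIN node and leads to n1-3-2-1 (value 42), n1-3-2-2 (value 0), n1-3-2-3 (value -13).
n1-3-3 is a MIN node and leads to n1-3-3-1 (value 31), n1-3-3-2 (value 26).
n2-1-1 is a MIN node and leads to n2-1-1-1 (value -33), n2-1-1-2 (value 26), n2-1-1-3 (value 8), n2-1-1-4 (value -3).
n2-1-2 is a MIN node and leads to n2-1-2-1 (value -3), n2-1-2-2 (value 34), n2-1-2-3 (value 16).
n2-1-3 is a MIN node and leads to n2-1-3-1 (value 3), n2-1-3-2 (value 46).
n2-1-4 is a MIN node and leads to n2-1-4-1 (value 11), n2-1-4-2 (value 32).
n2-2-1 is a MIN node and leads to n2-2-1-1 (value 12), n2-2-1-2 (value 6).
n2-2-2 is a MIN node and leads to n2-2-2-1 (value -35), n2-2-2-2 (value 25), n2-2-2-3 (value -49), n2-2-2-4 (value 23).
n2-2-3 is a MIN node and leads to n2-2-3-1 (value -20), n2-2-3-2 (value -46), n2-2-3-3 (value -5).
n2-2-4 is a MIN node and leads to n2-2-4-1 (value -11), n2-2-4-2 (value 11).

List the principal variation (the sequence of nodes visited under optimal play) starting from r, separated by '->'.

r -> n2 -> n2-2 -> n2-2-1 -> n2-2-1-2

n1-1-1 (MIN): min(46, -14) = -14
n1-1-2 (MIN): min(30, 29, 5, -20) = -20
n1-1-3 (MIN): min(-50, -42) = -50
n1-1-4 (MIN): min(34, -24, -14) = -24
n1-1 (MAX): max(-14, -20, -50, -24) = -14
n1-2-1 (MIN): min(17, 40) = 17
n1-2-2 (MIN): min(-39, -31, -20, 9) = -39
n1-2 (MAX): max(17, -39) = 17
n1-3-1 (MIN): min(-42, -1) = -42
n1-3-2 (MIN): min(42, 0, -13) = -13
n1-3-3 (MIN): min(31, 26) = 26
n1-3 (MAX): max(-42, -13, 26) = 26
n1 (MIN): min(-14, 17, 26) = -14
n2-1-1 (MIN): min(-33, 26, 8, -3) = -33
n2-1-2 (MIN): min(-3, 34, 16) = -3
n2-1-3 (MIN): min(3, 46) = 3
n2-1-4 (MIN): min(11, 32) = 11
n2-1 (MAX): max(-33, -3, 3, 11) = 11
n2-2-1 (MIN): min(12, 6) = 6
n2-2-2 (MIN): min(-35, 25, -49, 23) = -49
n2-2-3 (MIN): min(-20, -46, -5) = -46
n2-2-4 (MIN): min(-11, 11) = -11
n2-2 (MAX): max(6, -49, -46, -11) = 6
n2 (MIN): min(11, 6) = 6
r (MAX): max(-14, 6) = 6
At r, MAX picks n2 (highest: 6).
At n2, MIN picks n2-2 (lowest: 6).
At n2-2, MAX picks n2-2-1 (highest: 6).
At n2-2-1, MIN picks n2-2-1-2 (lowest: 6).
Terminal value 6.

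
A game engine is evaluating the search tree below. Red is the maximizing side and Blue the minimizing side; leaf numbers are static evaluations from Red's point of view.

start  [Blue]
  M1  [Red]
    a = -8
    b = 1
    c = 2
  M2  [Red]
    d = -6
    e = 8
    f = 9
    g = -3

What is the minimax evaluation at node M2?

M2 (Red): max(-6, 8, 9, -3) = 9

9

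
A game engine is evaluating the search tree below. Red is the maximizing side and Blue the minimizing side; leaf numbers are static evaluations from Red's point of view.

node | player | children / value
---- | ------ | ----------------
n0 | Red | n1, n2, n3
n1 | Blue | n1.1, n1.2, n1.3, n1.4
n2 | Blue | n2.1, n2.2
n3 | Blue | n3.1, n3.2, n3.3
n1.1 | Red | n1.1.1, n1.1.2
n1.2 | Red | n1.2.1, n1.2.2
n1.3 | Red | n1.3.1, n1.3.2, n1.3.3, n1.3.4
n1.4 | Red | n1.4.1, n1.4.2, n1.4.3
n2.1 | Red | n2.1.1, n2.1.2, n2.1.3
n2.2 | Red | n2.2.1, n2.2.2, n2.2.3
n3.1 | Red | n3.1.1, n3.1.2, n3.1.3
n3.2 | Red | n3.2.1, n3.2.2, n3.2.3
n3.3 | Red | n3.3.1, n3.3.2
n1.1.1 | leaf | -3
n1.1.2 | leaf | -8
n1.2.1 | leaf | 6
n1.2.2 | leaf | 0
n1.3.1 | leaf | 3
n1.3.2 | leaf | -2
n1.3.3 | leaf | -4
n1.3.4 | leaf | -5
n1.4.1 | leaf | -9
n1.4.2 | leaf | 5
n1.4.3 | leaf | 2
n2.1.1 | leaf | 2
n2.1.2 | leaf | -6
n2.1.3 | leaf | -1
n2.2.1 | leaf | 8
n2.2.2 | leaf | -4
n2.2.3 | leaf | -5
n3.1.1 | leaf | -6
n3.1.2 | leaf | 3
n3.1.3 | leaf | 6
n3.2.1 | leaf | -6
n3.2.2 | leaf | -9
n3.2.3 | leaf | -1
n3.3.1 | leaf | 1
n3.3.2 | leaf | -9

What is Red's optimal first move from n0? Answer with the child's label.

n2

n1.1 (Red): max(-3, -8) = -3
n1.2 (Red): max(6, 0) = 6
n1.3 (Red): max(3, -2, -4, -5) = 3
n1.4 (Red): max(-9, 5, 2) = 5
n1 (Blue): min(-3, 6, 3, 5) = -3
n2.1 (Red): max(2, -6, -1) = 2
n2.2 (Red): max(8, -4, -5) = 8
n2 (Blue): min(2, 8) = 2
n3.1 (Red): max(-6, 3, 6) = 6
n3.2 (Red): max(-6, -9, -1) = -1
n3.3 (Red): max(1, -9) = 1
n3 (Blue): min(6, -1, 1) = -1
n0 (Red): max(-3, 2, -1) = 2
Red at n0 wants the highest of {n1=-3, n2=2, n3=-1}, so chooses n2.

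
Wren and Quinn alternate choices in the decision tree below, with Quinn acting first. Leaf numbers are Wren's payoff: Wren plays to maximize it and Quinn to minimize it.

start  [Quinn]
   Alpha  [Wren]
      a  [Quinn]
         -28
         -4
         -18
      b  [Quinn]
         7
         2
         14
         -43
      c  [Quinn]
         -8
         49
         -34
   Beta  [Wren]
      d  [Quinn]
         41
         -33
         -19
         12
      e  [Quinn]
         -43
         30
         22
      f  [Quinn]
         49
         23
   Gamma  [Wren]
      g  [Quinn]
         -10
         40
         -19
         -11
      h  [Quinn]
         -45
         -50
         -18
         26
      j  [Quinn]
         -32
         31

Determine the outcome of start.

a (Quinn): min(-28, -4, -18) = -28
b (Quinn): min(7, 2, 14, -43) = -43
c (Quinn): min(-8, 49, -34) = -34
Alpha (Wren): max(-28, -43, -34) = -28
d (Quinn): min(41, -33, -19, 12) = -33
e (Quinn): min(-43, 30, 22) = -43
f (Quinn): min(49, 23) = 23
Beta (Wren): max(-33, -43, 23) = 23
g (Quinn): min(-10, 40, -19, -11) = -19
h (Quinn): min(-45, -50, -18, 26) = -50
j (Quinn): min(-32, 31) = -32
Gamma (Wren): max(-19, -50, -32) = -19
start (Quinn): min(-28, 23, -19) = -28

-28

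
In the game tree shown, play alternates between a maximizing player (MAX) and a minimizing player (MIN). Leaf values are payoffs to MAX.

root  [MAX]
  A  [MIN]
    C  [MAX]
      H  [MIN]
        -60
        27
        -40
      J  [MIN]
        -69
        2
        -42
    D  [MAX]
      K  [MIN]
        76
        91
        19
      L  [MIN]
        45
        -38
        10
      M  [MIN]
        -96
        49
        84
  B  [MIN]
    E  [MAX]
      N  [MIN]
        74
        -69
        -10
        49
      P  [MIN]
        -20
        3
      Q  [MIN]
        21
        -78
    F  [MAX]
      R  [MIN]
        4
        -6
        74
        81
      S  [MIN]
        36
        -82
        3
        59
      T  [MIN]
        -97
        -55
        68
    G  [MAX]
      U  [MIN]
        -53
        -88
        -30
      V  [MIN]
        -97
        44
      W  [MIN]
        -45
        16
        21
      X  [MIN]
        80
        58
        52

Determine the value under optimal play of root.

H (MIN): min(-60, 27, -40) = -60
J (MIN): min(-69, 2, -42) = -69
C (MAX): max(-60, -69) = -60
K (MIN): min(76, 91, 19) = 19
L (MIN): min(45, -38, 10) = -38
M (MIN): min(-96, 49, 84) = -96
D (MAX): max(19, -38, -96) = 19
A (MIN): min(-60, 19) = -60
N (MIN): min(74, -69, -10, 49) = -69
P (MIN): min(-20, 3) = -20
Q (MIN): min(21, -78) = -78
E (MAX): max(-69, -20, -78) = -20
R (MIN): min(4, -6, 74, 81) = -6
S (MIN): min(36, -82, 3, 59) = -82
T (MIN): min(-97, -55, 68) = -97
F (MAX): max(-6, -82, -97) = -6
U (MIN): min(-53, -88, -30) = -88
V (MIN): min(-97, 44) = -97
W (MIN): min(-45, 16, 21) = -45
X (MIN): min(80, 58, 52) = 52
G (MAX): max(-88, -97, -45, 52) = 52
B (MIN): min(-20, -6, 52) = -20
root (MAX): max(-60, -20) = -20

-20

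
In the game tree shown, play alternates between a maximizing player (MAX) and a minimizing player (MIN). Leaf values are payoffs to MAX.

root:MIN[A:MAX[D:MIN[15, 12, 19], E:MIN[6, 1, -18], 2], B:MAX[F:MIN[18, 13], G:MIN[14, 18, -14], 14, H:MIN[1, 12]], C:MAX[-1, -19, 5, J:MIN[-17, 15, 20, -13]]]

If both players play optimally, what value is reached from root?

D (MIN): min(15, 12, 19) = 12
E (MIN): min(6, 1, -18) = -18
A (MAX): max(12, -18, 2) = 12
F (MIN): min(18, 13) = 13
G (MIN): min(14, 18, -14) = -14
H (MIN): min(1, 12) = 1
B (MAX): max(13, -14, 14, 1) = 14
J (MIN): min(-17, 15, 20, -13) = -17
C (MAX): max(-1, -19, 5, -17) = 5
root (MIN): min(12, 14, 5) = 5

5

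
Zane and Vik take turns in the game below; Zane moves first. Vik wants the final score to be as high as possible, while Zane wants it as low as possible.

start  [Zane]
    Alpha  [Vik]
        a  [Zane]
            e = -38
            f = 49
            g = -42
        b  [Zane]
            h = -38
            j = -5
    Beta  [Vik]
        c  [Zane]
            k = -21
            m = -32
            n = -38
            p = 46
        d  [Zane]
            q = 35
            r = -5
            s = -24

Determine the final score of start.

-38

a (Zane): min(-38, 49, -42) = -42
b (Zane): min(-38, -5) = -38
Alpha (Vik): max(-42, -38) = -38
c (Zane): min(-21, -32, -38, 46) = -38
d (Zane): min(35, -5, -24) = -24
Beta (Vik): max(-38, -24) = -24
start (Zane): min(-38, -24) = -38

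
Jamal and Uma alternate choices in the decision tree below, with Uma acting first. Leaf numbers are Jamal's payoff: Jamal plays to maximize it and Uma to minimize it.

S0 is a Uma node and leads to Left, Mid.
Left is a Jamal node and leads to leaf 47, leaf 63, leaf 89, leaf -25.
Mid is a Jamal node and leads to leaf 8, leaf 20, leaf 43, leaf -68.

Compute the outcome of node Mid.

Mid (Jamal): max(8, 20, 43, -68) = 43

43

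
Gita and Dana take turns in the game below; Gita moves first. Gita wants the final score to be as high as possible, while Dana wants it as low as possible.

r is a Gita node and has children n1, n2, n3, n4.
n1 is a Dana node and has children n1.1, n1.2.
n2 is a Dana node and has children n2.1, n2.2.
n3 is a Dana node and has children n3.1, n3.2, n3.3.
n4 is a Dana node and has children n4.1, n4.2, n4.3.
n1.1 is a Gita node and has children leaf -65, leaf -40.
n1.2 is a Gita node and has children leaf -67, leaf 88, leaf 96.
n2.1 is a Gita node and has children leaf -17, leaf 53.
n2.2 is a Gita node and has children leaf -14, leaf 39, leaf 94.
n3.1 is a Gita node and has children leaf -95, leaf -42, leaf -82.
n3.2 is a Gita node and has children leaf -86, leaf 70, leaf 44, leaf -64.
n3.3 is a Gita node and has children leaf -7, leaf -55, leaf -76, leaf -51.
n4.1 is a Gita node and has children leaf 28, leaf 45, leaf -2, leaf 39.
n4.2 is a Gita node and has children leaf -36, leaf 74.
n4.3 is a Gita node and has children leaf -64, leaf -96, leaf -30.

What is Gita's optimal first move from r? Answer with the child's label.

n1.1 (Gita): max(-65, -40) = -40
n1.2 (Gita): max(-67, 88, 96) = 96
n1 (Dana): min(-40, 96) = -40
n2.1 (Gita): max(-17, 53) = 53
n2.2 (Gita): max(-14, 39, 94) = 94
n2 (Dana): min(53, 94) = 53
n3.1 (Gita): max(-95, -42, -82) = -42
n3.2 (Gita): max(-86, 70, 44, -64) = 70
n3.3 (Gita): max(-7, -55, -76, -51) = -7
n3 (Dana): min(-42, 70, -7) = -42
n4.1 (Gita): max(28, 45, -2, 39) = 45
n4.2 (Gita): max(-36, 74) = 74
n4.3 (Gita): max(-64, -96, -30) = -30
n4 (Dana): min(45, 74, -30) = -30
r (Gita): max(-40, 53, -42, -30) = 53
Gita at r wants the highest of {n1=-40, n2=53, n3=-42, n4=-30}, so chooses n2.

n2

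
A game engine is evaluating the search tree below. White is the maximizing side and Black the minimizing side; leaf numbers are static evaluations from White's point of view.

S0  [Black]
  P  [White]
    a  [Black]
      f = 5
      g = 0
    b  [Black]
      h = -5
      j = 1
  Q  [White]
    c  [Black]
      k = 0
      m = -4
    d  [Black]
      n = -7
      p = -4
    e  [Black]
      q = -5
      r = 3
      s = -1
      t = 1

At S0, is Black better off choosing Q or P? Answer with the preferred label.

c (Black): min(0, -4) = -4
d (Black): min(-7, -4) = -7
e (Black): min(-5, 3, -1, 1) = -5
Q (White): max(-4, -7, -5) = -4
a (Black): min(5, 0) = 0
b (Black): min(-5, 1) = -5
P (White): max(0, -5) = 0
Black prefers the lower value; Q=-4, P=0. Q is better since -4 < 0.

Q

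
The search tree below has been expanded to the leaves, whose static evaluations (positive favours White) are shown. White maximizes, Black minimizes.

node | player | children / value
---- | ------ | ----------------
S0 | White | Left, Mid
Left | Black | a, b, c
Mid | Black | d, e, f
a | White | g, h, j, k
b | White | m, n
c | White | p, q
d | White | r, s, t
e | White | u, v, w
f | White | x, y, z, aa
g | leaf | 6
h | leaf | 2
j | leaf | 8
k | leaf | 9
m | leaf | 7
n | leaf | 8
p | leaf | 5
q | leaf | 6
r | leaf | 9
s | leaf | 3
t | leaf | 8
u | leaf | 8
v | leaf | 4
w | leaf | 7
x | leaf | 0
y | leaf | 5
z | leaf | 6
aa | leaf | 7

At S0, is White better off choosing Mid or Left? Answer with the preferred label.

Mid

d (White): max(9, 3, 8) = 9
e (White): max(8, 4, 7) = 8
f (White): max(0, 5, 6, 7) = 7
Mid (Black): min(9, 8, 7) = 7
a (White): max(6, 2, 8, 9) = 9
b (White): max(7, 8) = 8
c (White): max(5, 6) = 6
Left (Black): min(9, 8, 6) = 6
White prefers the higher value; Mid=7, Left=6. Mid is better since 7 > 6.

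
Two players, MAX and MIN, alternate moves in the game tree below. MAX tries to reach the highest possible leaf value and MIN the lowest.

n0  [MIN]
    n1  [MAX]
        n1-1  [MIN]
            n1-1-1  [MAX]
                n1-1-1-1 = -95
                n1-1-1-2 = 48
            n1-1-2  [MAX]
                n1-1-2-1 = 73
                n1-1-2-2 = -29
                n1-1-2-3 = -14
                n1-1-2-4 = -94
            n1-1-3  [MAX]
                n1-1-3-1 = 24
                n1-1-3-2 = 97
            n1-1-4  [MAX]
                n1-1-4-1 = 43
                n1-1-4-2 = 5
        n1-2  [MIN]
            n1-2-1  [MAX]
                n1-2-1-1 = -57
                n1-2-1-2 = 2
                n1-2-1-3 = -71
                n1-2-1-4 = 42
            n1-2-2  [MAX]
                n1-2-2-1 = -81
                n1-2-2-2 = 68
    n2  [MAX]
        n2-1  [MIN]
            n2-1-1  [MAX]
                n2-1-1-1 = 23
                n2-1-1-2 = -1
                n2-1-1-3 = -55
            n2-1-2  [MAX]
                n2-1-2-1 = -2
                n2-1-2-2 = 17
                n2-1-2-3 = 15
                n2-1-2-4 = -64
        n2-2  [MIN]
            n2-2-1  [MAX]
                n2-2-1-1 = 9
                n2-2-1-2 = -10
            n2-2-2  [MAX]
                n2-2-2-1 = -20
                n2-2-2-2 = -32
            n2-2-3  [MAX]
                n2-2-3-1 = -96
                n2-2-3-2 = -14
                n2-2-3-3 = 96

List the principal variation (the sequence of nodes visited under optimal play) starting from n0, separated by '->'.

n1-1-1 (MAX): max(-95, 48) = 48
n1-1-2 (MAX): max(73, -29, -14, -94) = 73
n1-1-3 (MAX): max(24, 97) = 97
n1-1-4 (MAX): max(43, 5) = 43
n1-1 (MIN): min(48, 73, 97, 43) = 43
n1-2-1 (MAX): max(-57, 2, -71, 42) = 42
n1-2-2 (MAX): max(-81, 68) = 68
n1-2 (MIN): min(42, 68) = 42
n1 (MAX): max(43, 42) = 43
n2-1-1 (MAX): max(23, -1, -55) = 23
n2-1-2 (MAX): max(-2, 17, 15, -64) = 17
n2-1 (MIN): min(23, 17) = 17
n2-2-1 (MAX): max(9, -10) = 9
n2-2-2 (MAX): max(-20, -32) = -20
n2-2-3 (MAX): max(-96, -14, 96) = 96
n2-2 (MIN): min(9, -20, 96) = -20
n2 (MAX): max(17, -20) = 17
n0 (MIN): min(43, 17) = 17
At n0, MIN picks n2 (lowest: 17).
At n2, MAX picks n2-1 (highest: 17).
At n2-1, MIN picks n2-1-2 (lowest: 17).
At n2-1-2, MAX picks n2-1-2-2 (highest: 17).
Terminal value 17.

n0 -> n2 -> n2-1 -> n2-1-2 -> n2-1-2-2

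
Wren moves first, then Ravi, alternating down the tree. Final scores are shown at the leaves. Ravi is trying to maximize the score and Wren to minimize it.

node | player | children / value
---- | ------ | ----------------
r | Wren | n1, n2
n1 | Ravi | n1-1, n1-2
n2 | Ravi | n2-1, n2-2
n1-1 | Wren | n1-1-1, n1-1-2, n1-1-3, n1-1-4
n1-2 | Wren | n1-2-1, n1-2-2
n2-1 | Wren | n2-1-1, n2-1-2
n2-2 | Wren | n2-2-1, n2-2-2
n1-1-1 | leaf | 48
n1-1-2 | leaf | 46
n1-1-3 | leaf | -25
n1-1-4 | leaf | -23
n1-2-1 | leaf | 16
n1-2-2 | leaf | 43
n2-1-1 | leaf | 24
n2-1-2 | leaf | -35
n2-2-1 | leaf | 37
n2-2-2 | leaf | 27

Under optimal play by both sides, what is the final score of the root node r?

n1-1 (Wren): min(48, 46, -25, -23) = -25
n1-2 (Wren): min(16, 43) = 16
n1 (Ravi): max(-25, 16) = 16
n2-1 (Wren): min(24, -35) = -35
n2-2 (Wren): min(37, 27) = 27
n2 (Ravi): max(-35, 27) = 27
r (Wren): min(16, 27) = 16

16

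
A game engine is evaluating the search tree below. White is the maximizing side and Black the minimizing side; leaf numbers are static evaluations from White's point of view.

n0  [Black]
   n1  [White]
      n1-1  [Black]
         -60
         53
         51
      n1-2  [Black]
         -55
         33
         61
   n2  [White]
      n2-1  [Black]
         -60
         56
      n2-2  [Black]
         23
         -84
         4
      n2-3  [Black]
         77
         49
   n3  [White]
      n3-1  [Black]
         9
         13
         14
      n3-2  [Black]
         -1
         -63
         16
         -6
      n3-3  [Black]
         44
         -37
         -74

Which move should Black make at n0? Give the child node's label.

n1-1 (Black): min(-60, 53, 51) = -60
n1-2 (Black): min(-55, 33, 61) = -55
n1 (White): max(-60, -55) = -55
n2-1 (Black): min(-60, 56) = -60
n2-2 (Black): min(23, -84, 4) = -84
n2-3 (Black): min(77, 49) = 49
n2 (White): max(-60, -84, 49) = 49
n3-1 (Black): min(9, 13, 14) = 9
n3-2 (Black): min(-1, -63, 16, -6) = -63
n3-3 (Black): min(44, -37, -74) = -74
n3 (White): max(9, -63, -74) = 9
n0 (Black): min(-55, 49, 9) = -55
Black at n0 wants the lowest of {n1=-55, n2=49, n3=9}, so chooses n1.

n1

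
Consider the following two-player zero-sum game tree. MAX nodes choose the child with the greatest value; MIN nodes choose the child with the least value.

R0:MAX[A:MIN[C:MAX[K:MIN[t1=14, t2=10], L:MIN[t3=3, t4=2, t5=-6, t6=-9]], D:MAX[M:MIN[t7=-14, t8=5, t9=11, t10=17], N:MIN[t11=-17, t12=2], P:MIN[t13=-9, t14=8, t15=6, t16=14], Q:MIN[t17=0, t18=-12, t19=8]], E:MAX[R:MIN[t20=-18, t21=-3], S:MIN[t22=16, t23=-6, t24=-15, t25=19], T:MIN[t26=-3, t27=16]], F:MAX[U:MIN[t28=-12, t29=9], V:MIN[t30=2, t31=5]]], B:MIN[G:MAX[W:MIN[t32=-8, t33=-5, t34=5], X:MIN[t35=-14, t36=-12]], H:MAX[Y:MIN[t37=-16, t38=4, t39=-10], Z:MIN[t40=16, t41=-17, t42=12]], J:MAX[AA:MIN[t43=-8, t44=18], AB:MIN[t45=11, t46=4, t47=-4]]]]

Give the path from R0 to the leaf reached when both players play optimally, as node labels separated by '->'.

R0 -> A -> D -> P -> t13

K (MIN): min(14, 10) = 10
L (MIN): min(3, 2, -6, -9) = -9
C (MAX): max(10, -9) = 10
M (MIN): min(-14, 5, 11, 17) = -14
N (MIN): min(-17, 2) = -17
P (MIN): min(-9, 8, 6, 14) = -9
Q (MIN): min(0, -12, 8) = -12
D (MAX): max(-14, -17, -9, -12) = -9
R (MIN): min(-18, -3) = -18
S (MIN): min(16, -6, -15, 19) = -15
T (MIN): min(-3, 16) = -3
E (MAX): max(-18, -15, -3) = -3
U (MIN): min(-12, 9) = -12
V (MIN): min(2, 5) = 2
F (MAX): max(-12, 2) = 2
A (MIN): min(10, -9, -3, 2) = -9
W (MIN): min(-8, -5, 5) = -8
X (MIN): min(-14, -12) = -14
G (MAX): max(-8, -14) = -8
Y (MIN): min(-16, 4, -10) = -16
Z (MIN): min(16, -17, 12) = -17
H (MAX): max(-16, -17) = -16
AA (MIN): min(-8, 18) = -8
AB (MIN): min(11, 4, -4) = -4
J (MAX): max(-8, -4) = -4
B (MIN): min(-8, -16, -4) = -16
R0 (MAX): max(-9, -16) = -9
At R0, MAX picks A (highest: -9).
At A, MIN picks D (lowest: -9).
At D, MAX picks P (highest: -9).
At P, MIN picks t13 (lowest: -9).
Terminal value -9.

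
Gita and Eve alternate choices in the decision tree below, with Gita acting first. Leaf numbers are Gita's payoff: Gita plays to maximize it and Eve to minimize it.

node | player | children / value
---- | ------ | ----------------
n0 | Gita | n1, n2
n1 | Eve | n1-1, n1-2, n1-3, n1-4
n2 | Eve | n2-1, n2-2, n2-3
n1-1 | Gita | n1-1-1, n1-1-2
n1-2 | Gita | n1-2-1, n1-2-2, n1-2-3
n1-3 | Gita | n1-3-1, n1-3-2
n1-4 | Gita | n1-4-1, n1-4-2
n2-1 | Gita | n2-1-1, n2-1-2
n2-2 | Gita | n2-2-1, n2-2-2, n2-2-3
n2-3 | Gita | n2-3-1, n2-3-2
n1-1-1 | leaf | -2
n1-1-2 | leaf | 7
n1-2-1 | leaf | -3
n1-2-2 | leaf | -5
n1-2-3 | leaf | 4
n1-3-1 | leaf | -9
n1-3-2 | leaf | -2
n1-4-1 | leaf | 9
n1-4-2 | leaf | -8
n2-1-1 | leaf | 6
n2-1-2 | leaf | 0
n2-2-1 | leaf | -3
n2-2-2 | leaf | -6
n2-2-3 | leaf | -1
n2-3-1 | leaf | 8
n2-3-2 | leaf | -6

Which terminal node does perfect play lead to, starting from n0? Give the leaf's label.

n2-2-3

n1-1 (Gita): max(-2, 7) = 7
n1-2 (Gita): max(-3, -5, 4) = 4
n1-3 (Gita): max(-9, -2) = -2
n1-4 (Gita): max(9, -8) = 9
n1 (Eve): min(7, 4, -2, 9) = -2
n2-1 (Gita): max(6, 0) = 6
n2-2 (Gita): max(-3, -6, -1) = -1
n2-3 (Gita): max(8, -6) = 8
n2 (Eve): min(6, -1, 8) = -1
n0 (Gita): max(-2, -1) = -1
At n0, Gita picks n2 (highest: -1).
At n2, Eve picks n2-2 (lowest: -1).
At n2-2, Gita picks n2-2-3 (highest: -1).
Terminal value -1.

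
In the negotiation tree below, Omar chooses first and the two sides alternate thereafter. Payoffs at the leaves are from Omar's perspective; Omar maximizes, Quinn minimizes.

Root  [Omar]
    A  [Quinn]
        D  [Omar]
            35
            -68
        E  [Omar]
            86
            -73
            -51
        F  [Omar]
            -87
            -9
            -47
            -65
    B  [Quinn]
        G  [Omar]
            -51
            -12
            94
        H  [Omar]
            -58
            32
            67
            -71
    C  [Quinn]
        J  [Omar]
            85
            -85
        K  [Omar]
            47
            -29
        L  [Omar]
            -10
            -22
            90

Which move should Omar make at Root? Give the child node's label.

D (Omar): max(35, -68) = 35
E (Omar): max(86, -73, -51) = 86
F (Omar): max(-87, -9, -47, -65) = -9
A (Quinn): min(35, 86, -9) = -9
G (Omar): max(-51, -12, 94) = 94
H (Omar): max(-58, 32, 67, -71) = 67
B (Quinn): min(94, 67) = 67
J (Omar): max(85, -85) = 85
K (Omar): max(47, -29) = 47
L (Omar): max(-10, -22, 90) = 90
C (Quinn): min(85, 47, 90) = 47
Root (Omar): max(-9, 67, 47) = 67
Omar at Root wants the highest of {A=-9, B=67, C=47}, so chooses B.

B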